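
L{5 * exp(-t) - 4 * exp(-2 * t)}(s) 5/(s + 1) - 4/(s + 2)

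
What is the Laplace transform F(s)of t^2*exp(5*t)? 2/(s - 5)^3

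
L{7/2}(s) 7/(2 * s) 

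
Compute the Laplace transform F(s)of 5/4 5/(4 * s)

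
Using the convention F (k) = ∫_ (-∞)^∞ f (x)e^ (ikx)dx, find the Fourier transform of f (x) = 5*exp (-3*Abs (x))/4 15/ (2*(k^2+9))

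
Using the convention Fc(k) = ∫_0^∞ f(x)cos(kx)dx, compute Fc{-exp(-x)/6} -1/(6*k^2+6)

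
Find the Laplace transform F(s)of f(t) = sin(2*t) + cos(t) s/(s^2 + 1) + 2/(s^2 + 4)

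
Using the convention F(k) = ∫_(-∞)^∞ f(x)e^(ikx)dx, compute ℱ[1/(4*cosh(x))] pi/(4*cosh(pi*k/2))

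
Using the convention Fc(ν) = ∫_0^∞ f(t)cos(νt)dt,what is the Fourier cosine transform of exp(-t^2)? sqrt(pi) * exp(-ν^2/4)/2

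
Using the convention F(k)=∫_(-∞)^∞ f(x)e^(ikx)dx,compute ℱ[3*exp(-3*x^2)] sqrt(3)*sqrt(pi)*exp(-k^2/12)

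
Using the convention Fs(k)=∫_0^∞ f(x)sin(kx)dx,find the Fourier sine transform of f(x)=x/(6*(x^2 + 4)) pi*exp(-2*k)/12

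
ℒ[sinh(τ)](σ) 1/(σ^2 - 1)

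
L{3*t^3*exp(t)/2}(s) 9/(s - 1)^4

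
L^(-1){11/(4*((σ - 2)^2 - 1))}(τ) 11*exp(2*τ)*sinh(τ)/4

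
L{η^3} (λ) 6/λ^4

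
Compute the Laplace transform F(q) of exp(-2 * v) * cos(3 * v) (q+2) /((q+2) ^2+9) 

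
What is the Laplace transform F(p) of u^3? 6/p^4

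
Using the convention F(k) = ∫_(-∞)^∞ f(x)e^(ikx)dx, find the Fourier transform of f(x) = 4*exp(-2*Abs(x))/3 16/(3*(k^2 + 4))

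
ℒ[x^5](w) 120/w^6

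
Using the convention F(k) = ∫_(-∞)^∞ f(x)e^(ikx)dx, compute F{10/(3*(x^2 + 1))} 10*pi*exp(-Abs(k))/3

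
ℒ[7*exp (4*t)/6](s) 7/ (6*(s - 4))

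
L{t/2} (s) 1/ (2 * s^2)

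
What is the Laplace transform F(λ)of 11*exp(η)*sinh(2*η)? 22/((λ - 1)^2 - 4)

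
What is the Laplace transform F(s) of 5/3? 5/(3*s) 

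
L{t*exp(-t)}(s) (s + 1)^(-2)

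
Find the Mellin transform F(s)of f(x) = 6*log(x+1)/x -6*pi*csc(pi*s)/(s - 1)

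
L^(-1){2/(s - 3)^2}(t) 2*t*exp(3*t)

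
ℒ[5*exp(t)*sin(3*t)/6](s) 5/(2*((s - 1)^2 + 9))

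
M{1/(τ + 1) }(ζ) pi*csc(pi*ζ) 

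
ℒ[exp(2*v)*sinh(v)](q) 1/((q - 2)^2 - 1)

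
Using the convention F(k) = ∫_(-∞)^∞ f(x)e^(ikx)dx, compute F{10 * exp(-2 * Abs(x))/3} 40/(3 * (k^2 + 4))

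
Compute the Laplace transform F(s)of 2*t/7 2/(7*s^2)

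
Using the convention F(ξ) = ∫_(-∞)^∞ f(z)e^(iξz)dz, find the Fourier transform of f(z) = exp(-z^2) sqrt(pi) * exp(-ξ^2/4)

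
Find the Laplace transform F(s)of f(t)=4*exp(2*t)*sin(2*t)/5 8/(5*((s - 2)^2 + 4))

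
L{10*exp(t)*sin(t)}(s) 10/((s - 1)^2+1)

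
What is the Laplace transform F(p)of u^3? 6/p^4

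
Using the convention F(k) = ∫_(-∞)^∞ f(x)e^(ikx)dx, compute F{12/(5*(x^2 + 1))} 12*pi*exp(-Abs(k))/5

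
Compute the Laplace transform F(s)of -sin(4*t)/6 -2/(3*s^2+48)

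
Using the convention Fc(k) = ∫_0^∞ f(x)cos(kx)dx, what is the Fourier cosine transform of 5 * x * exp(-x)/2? 5 * (1 - k^2)/(2 * (k^2 + 1)^2)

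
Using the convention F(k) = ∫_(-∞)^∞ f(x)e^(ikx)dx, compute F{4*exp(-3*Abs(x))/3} 8/(k^2+9)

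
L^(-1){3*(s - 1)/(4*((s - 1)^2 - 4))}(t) 3*exp(t)*cosh(2*t)/4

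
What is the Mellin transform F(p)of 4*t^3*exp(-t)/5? 4*gamma(p + 3)/5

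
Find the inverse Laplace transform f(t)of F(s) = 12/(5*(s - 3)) 12*exp(3*t)/5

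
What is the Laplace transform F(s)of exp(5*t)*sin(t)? 1/((s - 5)^2 + 1)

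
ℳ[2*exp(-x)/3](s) 2*gamma(s)/3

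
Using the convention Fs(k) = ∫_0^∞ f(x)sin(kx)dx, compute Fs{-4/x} -2*pi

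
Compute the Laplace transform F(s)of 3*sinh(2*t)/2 3/(s^2 - 4)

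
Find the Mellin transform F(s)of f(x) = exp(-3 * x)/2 gamma(s)/(2 * 3^s)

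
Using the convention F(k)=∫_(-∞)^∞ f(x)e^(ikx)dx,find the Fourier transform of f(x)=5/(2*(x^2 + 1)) 5*pi*exp(-Abs(k))/2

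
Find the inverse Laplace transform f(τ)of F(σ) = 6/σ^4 τ^3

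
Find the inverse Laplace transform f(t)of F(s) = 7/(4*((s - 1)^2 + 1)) 7*exp(t)*sin(t)/4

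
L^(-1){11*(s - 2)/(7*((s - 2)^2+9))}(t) 11*exp(2*t)*cos(3*t)/7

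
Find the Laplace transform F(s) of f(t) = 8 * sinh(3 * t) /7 24/(7 * (s^2 - 9) ) 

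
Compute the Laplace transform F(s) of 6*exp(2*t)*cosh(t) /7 6*(s - 2) /(7*((s - 2) ^2 - 1) ) 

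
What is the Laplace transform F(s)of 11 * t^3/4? 33/(2 * s^4)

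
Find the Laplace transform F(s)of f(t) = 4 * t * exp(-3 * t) 4/(s+3)^2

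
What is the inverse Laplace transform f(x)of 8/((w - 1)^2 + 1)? 8 * exp(x) * sin(x)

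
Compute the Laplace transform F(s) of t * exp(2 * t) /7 1/(7 * (s - 2) ^2) 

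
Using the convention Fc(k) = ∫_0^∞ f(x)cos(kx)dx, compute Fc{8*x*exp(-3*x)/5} 8*(9 - k^2)/(5*(k^2 + 9)^2)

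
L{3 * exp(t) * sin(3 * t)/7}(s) 9/(7 * ((s - 1)^2 + 9))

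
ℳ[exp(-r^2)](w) gamma(w/2)/2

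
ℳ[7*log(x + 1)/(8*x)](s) -7*pi*csc(pi*s)/(8*s - 8)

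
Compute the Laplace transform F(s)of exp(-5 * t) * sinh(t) 1/((s + 5)^2 - 1)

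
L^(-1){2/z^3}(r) r^2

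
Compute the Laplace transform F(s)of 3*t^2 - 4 6/s^3 - 4/s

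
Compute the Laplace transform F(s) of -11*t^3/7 -66/(7*s^4) 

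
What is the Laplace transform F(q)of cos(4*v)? q/(q^2+16)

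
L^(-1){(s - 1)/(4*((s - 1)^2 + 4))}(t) exp(t)*cos(2*t)/4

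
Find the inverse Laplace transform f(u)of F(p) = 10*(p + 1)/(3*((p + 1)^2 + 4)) 10*exp(-u)*cos(2*u)/3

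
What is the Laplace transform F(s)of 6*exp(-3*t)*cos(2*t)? 6*(s + 3)/((s + 3)^2 + 4)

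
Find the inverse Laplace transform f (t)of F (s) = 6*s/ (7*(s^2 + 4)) 6*cos (2*t)/7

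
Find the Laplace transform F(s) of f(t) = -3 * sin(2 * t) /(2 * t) -3 * atan(2/s) /2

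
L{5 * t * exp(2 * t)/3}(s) 5/(3 * (s - 2)^2)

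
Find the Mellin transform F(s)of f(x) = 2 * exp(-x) 2 * gamma(s)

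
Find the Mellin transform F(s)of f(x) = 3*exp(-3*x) 3^(1 - s)*gamma(s)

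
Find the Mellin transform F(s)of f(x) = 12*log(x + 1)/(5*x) -12*pi*csc(pi*s)/(5*s - 5)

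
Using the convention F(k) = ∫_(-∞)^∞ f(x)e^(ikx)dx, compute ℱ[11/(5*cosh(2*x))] 11*pi/(10*cosh(pi*k/4))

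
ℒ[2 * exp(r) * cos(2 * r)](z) 2 * (z - 1) /((z - 1) ^2 + 4) 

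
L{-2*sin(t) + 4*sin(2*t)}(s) 8/(s^2 + 4) - 2/(s^2 + 1)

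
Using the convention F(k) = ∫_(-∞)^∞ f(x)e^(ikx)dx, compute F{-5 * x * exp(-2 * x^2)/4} -5 * sqrt(2) * I * sqrt(pi) * k * exp(-k^2/8)/32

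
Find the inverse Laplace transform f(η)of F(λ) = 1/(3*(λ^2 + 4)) sin(2*η)/6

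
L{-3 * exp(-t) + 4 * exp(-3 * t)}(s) 4/(s + 3) - 3/(s + 1)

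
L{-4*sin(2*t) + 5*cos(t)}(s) 5*s/(s^2 + 1) - 8/(s^2 + 4)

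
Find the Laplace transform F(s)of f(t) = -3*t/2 -3/(2*s^2)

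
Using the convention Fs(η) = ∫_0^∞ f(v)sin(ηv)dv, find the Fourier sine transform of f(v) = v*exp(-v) 2*η/(η^2 + 1)^2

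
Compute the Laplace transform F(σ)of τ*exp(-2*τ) (σ + 2)^(-2)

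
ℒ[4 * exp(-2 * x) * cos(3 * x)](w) 4 * (w+2)/((w+2)^2+9)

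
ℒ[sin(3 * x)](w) 3/(w^2 + 9)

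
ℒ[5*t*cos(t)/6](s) 5*(s^2-1)/(6*(s^2 + 1)^2)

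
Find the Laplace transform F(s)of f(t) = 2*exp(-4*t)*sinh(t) 2/((s + 4)^2-1)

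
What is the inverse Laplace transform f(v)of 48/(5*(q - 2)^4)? 8*v^3*exp(2*v)/5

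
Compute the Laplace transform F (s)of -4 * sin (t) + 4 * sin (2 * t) 8/ (s^2 + 4)-4/ (s^2 + 1)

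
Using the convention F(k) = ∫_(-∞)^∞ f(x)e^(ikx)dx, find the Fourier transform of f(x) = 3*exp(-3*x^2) sqrt(3)*sqrt(pi)*exp(-k^2/12)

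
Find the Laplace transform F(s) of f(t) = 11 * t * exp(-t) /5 11/(5 * (s + 1) ^2) 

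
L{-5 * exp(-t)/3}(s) -5/(3 * s + 3)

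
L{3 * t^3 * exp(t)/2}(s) 9/(s - 1)^4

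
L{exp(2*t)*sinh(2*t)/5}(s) 2/(5*s*(s - 4))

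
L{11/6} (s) 11/ (6 * s)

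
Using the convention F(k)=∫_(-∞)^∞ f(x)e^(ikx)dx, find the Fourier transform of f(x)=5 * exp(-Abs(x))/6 5/(3 * (k^2 + 1))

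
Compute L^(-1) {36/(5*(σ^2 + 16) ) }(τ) 9*sin(4*τ) /5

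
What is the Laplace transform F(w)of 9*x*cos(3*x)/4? 9*(w^2 - 9)/(4*(w^2 + 9)^2)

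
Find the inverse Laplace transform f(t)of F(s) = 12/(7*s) 12/7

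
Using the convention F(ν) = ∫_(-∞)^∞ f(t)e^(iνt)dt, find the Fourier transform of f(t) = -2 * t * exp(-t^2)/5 -I * sqrt(pi) * ν * exp(-ν^2/4)/5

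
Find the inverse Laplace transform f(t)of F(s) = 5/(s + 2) 5*exp(-2*t)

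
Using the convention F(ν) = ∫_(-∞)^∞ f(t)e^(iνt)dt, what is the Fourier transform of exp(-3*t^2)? sqrt(3)*sqrt(pi)*exp(-ν^2/12)/3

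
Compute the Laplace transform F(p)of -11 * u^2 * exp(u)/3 -22/(3 * (p - 1)^3)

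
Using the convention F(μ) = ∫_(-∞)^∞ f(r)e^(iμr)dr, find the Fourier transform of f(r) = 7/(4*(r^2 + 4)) 7*pi*exp(-2*Abs(μ))/8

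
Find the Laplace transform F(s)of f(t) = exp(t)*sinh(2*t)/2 1/((s - 1)^2 - 4)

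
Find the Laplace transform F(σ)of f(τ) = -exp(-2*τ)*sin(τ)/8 -1/(8*(σ + 2)^2 + 8)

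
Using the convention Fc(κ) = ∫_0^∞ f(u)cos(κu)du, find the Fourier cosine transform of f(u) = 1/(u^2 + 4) pi*exp(-2*κ)/4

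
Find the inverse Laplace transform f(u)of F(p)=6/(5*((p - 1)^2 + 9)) 2*exp(u)*sin(3*u)/5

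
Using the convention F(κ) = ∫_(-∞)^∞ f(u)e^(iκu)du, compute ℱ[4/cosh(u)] 4 * pi/cosh(pi * κ/2)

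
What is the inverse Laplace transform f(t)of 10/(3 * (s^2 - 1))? 10 * sinh(t)/3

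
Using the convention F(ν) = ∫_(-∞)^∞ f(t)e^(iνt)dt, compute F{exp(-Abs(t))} 2/(ν^2+1)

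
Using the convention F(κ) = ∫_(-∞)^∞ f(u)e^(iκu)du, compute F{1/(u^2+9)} pi*exp(-3*Abs(κ))/3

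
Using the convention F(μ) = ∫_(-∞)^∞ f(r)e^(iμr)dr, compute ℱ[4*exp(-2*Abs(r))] 16/(μ^2 + 4)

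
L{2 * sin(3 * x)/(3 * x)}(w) 2 * atan(3/w)/3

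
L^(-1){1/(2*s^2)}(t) t/2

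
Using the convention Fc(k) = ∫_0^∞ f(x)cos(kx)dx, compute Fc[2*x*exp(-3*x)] 2*(9 - k^2)/(k^2 + 9)^2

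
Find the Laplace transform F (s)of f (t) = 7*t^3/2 21/s^4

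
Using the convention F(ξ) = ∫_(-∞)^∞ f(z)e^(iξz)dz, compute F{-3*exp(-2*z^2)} -3*sqrt(2)*sqrt(pi)*exp(-ξ^2/8)/2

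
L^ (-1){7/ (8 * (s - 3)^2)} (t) 7 * t * exp (3 * t)/8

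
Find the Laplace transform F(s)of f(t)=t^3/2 3/s^4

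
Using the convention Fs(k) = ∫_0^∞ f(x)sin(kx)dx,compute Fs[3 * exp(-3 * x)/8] 3 * k/(8 * (k^2 + 9))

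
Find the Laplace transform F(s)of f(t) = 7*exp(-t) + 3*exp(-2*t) 7/(s + 1) + 3/(s + 2)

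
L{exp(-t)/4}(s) 1/(4 * (s+1))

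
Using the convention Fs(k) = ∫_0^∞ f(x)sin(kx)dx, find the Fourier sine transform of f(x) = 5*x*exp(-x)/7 10*k/(7*(k^2 + 1)^2)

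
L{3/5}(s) 3/(5 * s)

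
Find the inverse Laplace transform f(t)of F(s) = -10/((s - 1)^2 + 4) -5*exp(t)*sin(2*t)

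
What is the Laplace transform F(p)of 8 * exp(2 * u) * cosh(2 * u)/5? 8 * (p - 2)/(5 * p * (p - 4))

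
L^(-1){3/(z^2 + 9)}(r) sin(3*r)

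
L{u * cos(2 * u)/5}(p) (p^2 - 4)/(5 * (p^2 + 4)^2)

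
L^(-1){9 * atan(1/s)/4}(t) 9 * sin(t)/(4 * t)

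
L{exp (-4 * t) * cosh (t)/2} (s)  (s + 4)/ (2 * ( (s + 4)^2-1))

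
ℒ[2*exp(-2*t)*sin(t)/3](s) 2/(3*((s + 2)^2 + 1))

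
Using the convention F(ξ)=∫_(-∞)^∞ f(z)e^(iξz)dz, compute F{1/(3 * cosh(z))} pi/(3 * cosh(pi * ξ/2))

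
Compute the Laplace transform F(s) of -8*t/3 -8/(3*s^2) 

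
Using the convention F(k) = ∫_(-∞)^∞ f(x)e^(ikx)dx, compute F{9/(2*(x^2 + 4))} 9*pi*exp(-2*Abs(k))/4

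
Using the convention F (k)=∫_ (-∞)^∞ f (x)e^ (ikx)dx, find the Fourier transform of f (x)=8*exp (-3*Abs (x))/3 16/ (k^2+9)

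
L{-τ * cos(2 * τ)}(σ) (4 - σ^2)/(σ^2+4)^2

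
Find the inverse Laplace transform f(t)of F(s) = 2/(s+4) 2*exp(-4*t)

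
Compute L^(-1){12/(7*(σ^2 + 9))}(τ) 4*sin(3*τ)/7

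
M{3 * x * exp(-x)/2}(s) 3 * gamma(s + 1)/2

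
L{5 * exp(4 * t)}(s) 5/(s - 4)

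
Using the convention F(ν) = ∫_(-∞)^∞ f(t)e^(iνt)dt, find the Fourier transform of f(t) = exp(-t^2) sqrt(pi)*exp(-ν^2/4)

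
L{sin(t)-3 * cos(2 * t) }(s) 1/(s^2 + 1)-3 * s/(s^2 + 4) 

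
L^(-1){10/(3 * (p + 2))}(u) 10 * exp(-2 * u)/3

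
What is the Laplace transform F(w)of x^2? 2/w^3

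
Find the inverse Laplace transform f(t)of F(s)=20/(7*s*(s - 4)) 10*exp(2*t)*sinh(2*t)/7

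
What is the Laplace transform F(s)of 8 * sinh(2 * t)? 16/(s^2 - 4)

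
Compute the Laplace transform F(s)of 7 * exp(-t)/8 7/(8 * (s + 1))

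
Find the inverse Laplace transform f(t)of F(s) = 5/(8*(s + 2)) 5*exp(-2*t)/8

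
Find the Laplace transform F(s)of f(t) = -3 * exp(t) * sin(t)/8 -3/(8 * (s - 1)^2 + 8)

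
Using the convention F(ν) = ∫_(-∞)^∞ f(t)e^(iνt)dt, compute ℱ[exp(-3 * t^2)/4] sqrt(3) * sqrt(pi) * exp(-ν^2/12)/12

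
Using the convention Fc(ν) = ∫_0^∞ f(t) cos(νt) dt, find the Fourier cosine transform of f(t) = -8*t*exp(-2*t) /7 8*(ν^2 - 4) /(7*(ν^2 + 4) ^2) 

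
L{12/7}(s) 12/(7*s)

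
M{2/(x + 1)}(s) 2 * pi * csc(pi * s)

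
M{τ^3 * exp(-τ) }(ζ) gamma(ζ + 3) 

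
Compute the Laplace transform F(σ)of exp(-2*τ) 1/(σ + 2)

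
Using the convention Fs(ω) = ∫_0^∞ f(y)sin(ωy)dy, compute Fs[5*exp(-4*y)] 5*ω/(ω^2+16)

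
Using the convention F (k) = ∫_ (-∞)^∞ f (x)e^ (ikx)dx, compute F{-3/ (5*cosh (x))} -3*pi/ (5*cosh (pi*k/2))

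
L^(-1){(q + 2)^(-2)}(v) v*exp(-2*v)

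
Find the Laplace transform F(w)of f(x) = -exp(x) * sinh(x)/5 -1/(5 * w * (w - 2))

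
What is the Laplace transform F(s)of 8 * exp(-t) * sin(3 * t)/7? 24/(7 * ((s + 1)^2 + 9))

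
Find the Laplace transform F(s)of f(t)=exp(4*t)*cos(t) (s - 4)/((s - 4)^2 + 1)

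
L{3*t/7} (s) 3/ (7*s^2)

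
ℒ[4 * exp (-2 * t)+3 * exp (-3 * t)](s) 4/ (s+2)+3/ (s+3)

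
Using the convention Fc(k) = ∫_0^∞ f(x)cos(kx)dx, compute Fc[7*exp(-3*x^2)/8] 7*sqrt(3)*sqrt(pi)*exp(-k^2/12)/48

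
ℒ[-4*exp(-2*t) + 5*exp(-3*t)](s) 5/(s + 3)-4/(s + 2)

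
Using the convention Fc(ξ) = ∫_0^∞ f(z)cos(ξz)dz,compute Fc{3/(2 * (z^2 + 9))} pi * exp(-3 * ξ)/4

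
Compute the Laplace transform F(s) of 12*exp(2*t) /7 12/(7*(s - 2) ) 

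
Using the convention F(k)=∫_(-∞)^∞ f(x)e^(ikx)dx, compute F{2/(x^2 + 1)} 2*pi*exp(-Abs(k))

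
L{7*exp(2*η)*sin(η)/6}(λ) 7/(6*((λ - 2)^2 + 1))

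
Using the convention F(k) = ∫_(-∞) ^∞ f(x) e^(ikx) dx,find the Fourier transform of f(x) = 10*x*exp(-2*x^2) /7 5*sqrt(2)*I*sqrt(pi)*k*exp(-k^2/8) /28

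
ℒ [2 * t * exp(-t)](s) 2/(s+1)^2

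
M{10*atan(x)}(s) -5*pi*sec(pi*s/2)/s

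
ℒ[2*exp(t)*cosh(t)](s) 2*(s - 1)/(s*(s - 2))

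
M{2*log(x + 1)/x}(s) -2*pi*csc(pi*s)/(s - 1)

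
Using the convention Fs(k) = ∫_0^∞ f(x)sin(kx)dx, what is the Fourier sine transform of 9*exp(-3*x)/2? 9*k/(2*(k^2 + 9))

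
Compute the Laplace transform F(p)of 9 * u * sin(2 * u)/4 9 * p/(p^2 + 4)^2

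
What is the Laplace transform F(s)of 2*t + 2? 2/s^2 + 2/s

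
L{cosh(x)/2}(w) w/(2*(w^2 - 1))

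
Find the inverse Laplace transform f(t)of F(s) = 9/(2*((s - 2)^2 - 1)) 9*exp(2*t)*sinh(t)/2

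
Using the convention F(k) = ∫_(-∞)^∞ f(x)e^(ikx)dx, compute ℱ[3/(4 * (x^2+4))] 3 * pi * exp(-2 * Abs(k))/8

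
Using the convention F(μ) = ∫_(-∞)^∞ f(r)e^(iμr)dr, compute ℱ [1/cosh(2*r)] pi/(2*cosh(pi*μ/4))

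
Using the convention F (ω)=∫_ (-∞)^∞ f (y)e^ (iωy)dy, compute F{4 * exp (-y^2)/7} 4 * sqrt (pi) * exp (-ω^2/4)/7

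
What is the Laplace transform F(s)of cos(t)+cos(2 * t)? s/(s^2+1)+s/(s^2+4)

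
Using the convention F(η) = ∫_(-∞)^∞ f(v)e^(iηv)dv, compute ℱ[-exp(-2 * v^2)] -sqrt(2) * sqrt(pi) * exp(-η^2/8)/2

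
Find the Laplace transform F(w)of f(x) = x w^(-2)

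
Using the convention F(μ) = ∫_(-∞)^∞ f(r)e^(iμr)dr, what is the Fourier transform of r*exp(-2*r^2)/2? sqrt(2)*I*sqrt(pi)*μ*exp(-μ^2/8)/16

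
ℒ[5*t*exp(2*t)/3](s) 5/(3*(s - 2)^2)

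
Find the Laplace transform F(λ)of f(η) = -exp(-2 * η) -1/(λ+2)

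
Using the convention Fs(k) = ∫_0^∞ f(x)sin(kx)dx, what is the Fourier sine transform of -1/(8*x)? -pi/16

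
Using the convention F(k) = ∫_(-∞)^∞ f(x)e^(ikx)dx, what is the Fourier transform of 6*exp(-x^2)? 6*sqrt(pi)*exp(-k^2/4)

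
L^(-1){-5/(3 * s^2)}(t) -5 * t/3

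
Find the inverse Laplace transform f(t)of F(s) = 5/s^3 5 * t^2/2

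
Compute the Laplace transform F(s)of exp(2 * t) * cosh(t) (s - 2)/((s - 2)^2 - 1)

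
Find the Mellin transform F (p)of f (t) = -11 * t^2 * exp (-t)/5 -11 * gamma (p + 2)/5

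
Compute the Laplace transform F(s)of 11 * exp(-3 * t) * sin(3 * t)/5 33/(5 * ((s + 3)^2 + 9))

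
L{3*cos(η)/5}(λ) 3*λ/(5*(λ^2+1))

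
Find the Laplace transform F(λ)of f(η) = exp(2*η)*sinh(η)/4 1/(4*((λ - 2)^2 - 1))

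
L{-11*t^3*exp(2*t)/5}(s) -66/(5*(s - 2)^4)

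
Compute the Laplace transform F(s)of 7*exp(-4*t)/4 7/(4*(s + 4))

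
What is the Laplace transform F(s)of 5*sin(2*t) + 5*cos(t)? 10/(s^2 + 4) + 5*s/(s^2 + 1)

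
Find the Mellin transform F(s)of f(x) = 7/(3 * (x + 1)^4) 7 * gamma(s) * gamma(4 - s)/18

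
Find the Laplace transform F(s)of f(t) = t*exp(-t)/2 1/(2*(s + 1)^2)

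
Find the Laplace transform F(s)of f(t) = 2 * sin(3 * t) 6/(s^2 + 9)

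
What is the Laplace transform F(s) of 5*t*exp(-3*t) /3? 5/(3*(s + 3) ^2) 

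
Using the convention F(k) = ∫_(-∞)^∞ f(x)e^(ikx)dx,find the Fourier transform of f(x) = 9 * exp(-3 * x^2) 3 * sqrt(3) * sqrt(pi) * exp(-k^2/12)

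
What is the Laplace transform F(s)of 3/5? 3/(5*s)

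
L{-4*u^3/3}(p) -8/p^4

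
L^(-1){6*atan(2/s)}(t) 6*sin(2*t)/t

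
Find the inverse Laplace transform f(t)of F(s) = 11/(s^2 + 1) 11*sin(t)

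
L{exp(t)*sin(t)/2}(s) 1/(2*((s - 1)^2 + 1))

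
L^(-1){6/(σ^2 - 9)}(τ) 2*sinh(3*τ)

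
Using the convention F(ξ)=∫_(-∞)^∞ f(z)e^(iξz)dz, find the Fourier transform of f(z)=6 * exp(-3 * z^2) 2 * sqrt(3) * sqrt(pi) * exp(-ξ^2/12)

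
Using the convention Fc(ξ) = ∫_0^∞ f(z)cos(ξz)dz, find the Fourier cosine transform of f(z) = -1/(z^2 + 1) -pi*exp(-ξ)/2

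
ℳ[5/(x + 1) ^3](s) 5*pi*(s - 2)*(s - 1) /(2*sin(pi*s) ) 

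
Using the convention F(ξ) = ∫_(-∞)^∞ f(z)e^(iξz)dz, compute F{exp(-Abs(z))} 2/(ξ^2 + 1)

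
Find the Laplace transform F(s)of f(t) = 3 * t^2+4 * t 6/s^3+4/s^2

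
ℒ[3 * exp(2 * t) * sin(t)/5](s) 3/(5 * ((s - 2)^2 + 1))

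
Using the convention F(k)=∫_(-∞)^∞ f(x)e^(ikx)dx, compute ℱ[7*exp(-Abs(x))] 14/(k^2 + 1)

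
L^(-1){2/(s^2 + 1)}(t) 2*sin(t)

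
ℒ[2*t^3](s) 12/s^4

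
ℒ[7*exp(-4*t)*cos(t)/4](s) 7*(s + 4)/(4*((s + 4)^2 + 1))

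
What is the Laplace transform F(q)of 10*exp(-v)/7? 10/(7*(q + 1))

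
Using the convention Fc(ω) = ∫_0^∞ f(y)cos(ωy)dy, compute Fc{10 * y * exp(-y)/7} 10 * (1 - ω^2)/(7 * (ω^2 + 1)^2)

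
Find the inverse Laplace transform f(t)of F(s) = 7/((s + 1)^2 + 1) 7*exp(-t)*sin(t)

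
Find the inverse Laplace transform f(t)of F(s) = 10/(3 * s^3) 5 * t^2/3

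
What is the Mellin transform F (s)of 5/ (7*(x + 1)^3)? 5*pi*(s - 2)*(s - 1)/ (14*sin (pi*s))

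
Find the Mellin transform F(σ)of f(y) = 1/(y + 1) pi*csc(pi*σ)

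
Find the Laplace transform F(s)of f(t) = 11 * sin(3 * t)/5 33/(5 * (s^2 + 9))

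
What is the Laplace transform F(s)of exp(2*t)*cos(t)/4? (s - 2)/(4*((s - 2)^2 + 1))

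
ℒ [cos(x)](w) w/(w^2 + 1)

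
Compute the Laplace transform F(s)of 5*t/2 5/(2*s^2)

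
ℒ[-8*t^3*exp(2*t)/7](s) -48/(7*(s - 2)^4)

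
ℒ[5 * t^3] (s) 30/s^4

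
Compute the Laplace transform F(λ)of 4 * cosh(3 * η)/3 4 * λ/(3 * (λ^2 - 9))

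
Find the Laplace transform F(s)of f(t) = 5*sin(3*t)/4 15/(4*(s^2 + 9))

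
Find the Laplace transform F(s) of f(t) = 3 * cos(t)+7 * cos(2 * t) 7 * s/(s^2+4)+3 * s/(s^2+1) 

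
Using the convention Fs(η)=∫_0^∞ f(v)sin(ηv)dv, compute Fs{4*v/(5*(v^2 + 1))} 2*pi*exp(-η)/5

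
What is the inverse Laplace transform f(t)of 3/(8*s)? 3/8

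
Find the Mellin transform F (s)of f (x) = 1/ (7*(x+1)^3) pi*(s - 2)*(s - 1)/ (14*sin (pi*s))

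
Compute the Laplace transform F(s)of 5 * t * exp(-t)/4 5/(4 * (s + 1)^2)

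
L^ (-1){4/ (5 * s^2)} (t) 4 * t/5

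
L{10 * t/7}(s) 10/(7 * s^2)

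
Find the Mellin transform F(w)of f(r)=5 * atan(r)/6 -5 * pi * sec(pi * w/2)/(12 * w)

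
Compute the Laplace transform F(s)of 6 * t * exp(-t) 6/(s + 1)^2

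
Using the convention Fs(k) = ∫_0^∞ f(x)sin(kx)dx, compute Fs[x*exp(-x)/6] k/(3*(k^2 + 1)^2)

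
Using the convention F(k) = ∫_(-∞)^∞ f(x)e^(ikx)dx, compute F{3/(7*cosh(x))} 3*pi/(7*cosh(pi*k/2))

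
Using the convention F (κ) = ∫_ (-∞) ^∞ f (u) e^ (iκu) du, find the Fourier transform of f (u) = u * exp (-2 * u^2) sqrt (2) * I * sqrt (pi) * κ * exp (-κ^2/8) /8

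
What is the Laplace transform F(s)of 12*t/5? 12/(5*s^2)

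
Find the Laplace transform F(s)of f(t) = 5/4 5/(4*s)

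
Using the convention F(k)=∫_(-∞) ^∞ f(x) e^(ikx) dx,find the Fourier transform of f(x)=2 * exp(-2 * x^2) sqrt(2) * sqrt(pi) * exp(-k^2/8) 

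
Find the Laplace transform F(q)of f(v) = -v -1/q^2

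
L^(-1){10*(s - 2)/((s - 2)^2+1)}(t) 10*exp(2*t)*cos(t)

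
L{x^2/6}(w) 1/(3 * w^3)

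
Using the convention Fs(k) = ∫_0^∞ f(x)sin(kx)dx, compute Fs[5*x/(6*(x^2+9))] 5*pi*exp(-3*k)/12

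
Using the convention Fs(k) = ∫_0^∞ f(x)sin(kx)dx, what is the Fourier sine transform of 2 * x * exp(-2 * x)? 8 * k/(k^2 + 4)^2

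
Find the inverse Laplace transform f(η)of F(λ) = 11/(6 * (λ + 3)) 11 * exp(-3 * η)/6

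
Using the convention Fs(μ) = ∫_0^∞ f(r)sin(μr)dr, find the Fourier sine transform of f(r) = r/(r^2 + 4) pi * exp(-2 * μ)/2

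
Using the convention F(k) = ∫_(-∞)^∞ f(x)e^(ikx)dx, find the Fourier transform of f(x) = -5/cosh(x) -5*pi/cosh(pi*k/2)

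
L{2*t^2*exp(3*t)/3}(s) 4/(3*(s - 3)^3)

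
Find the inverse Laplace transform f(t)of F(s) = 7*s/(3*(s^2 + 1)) 7*cos(t)/3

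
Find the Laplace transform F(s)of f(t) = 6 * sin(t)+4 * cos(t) 6/(s^2+1)+4 * s/(s^2+1)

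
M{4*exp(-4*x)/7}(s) 2^(2 - 2*s)*gamma(s)/7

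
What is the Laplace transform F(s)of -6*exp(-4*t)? -6/(s + 4)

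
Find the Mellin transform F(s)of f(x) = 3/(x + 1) 3*pi*csc(pi*s)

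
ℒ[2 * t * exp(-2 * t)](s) 2/(s + 2)^2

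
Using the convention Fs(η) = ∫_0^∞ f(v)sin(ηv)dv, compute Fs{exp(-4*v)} η/(η^2 + 16)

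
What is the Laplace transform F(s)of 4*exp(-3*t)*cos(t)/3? 4*(s + 3)/(3*((s + 3)^2 + 1))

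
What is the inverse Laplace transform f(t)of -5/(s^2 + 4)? -5*sin(2*t)/2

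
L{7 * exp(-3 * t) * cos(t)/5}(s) 7 * (s + 3)/(5 * ((s + 3)^2 + 1))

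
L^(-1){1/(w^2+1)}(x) sin(x)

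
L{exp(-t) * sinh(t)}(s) 1/(s * (s + 2))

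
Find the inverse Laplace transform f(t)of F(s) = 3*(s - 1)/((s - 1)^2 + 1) 3*exp(t)*cos(t)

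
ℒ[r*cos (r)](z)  (z^2 - 1)/ (z^2 + 1)^2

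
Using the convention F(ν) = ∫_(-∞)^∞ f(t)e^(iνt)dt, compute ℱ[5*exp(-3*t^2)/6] 5*sqrt(3)*sqrt(pi)*exp(-ν^2/12)/18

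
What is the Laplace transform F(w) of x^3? 6/w^4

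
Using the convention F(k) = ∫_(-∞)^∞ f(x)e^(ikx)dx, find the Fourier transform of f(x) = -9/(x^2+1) -9 * pi * exp(-Abs(k))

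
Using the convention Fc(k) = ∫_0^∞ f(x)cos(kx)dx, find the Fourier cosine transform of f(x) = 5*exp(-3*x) 15/(k^2 + 9)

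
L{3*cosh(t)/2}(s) 3*s/(2*(s^2-1))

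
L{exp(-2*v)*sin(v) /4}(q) 1/(4*((q + 2) ^2 + 1) ) 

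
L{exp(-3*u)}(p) 1/(p + 3)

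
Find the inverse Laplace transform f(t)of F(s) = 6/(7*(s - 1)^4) t^3*exp(t)/7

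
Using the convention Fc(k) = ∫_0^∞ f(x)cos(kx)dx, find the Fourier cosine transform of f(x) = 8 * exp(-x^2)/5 4 * sqrt(pi) * exp(-k^2/4)/5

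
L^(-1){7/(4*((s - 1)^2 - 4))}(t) 7*exp(t)*sinh(2*t)/8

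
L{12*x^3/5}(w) 72/(5*w^4) 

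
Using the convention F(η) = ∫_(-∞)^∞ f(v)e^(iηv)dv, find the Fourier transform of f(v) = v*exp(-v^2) I*sqrt(pi)*η*exp(-η^2/4)/2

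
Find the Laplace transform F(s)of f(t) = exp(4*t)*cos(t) (s - 4)/((s - 4)^2 + 1)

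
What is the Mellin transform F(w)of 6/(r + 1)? 6*pi*csc(pi*w)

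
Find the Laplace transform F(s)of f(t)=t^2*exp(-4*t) 2/(s + 4)^3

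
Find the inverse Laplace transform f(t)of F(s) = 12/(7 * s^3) 6 * t^2/7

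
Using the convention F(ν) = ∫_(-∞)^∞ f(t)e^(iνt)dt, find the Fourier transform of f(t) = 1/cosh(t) pi/cosh(pi * ν/2)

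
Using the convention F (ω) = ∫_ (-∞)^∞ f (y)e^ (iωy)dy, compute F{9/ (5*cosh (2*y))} 9*pi/ (10*cosh (pi*ω/4))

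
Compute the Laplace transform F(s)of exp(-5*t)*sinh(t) 1/((s + 5)^2 - 1)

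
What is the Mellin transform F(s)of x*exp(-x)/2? gamma(s + 1)/2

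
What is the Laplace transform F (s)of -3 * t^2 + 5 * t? 5/s^2-6/s^3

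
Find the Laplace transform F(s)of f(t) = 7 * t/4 7/(4 * s^2)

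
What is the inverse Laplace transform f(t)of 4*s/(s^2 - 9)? 4*cosh(3*t)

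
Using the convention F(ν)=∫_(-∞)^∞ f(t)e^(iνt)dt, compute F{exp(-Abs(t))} 2/(ν^2 + 1)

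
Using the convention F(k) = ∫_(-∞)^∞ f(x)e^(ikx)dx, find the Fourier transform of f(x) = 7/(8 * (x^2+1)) 7 * pi * exp(-Abs(k))/8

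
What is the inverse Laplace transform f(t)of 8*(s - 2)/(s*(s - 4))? 8*exp(2*t)*cosh(2*t)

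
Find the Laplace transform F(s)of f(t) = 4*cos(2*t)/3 4*s/(3*(s^2 + 4))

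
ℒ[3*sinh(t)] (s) 3/(s^2 - 1)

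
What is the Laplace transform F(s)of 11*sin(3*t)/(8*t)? 11*atan(3/s)/8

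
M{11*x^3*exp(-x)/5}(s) 11*gamma(s+3)/5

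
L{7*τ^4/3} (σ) 56/σ^5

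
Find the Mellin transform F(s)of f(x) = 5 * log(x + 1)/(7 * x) -5 * pi * csc(pi * s)/(7 * s - 7)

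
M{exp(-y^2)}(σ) gamma(σ/2)/2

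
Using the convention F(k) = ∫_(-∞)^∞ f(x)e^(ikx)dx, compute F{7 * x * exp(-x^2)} 7 * I * sqrt(pi) * k * exp(-k^2/4)/2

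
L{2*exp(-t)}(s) 2/(s + 1)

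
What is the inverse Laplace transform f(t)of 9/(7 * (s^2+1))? 9 * sin(t)/7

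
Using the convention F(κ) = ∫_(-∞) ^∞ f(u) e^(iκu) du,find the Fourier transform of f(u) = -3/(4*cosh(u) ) -3*pi/(4*cosh(pi*κ/2) ) 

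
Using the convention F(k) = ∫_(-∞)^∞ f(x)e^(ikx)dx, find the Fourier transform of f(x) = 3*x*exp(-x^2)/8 3*I*sqrt(pi)*k*exp(-k^2/4)/16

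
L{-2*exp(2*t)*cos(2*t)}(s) 2*(2 - s)/((s - 2)^2+4)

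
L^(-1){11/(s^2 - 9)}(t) 11*sinh(3*t)/3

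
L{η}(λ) λ^(-2)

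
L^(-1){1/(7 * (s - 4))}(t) exp(4 * t)/7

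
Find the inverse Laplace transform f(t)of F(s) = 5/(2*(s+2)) 5*exp(-2*t)/2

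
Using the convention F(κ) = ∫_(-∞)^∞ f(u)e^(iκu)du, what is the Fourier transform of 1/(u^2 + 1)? pi * exp(-Abs(κ))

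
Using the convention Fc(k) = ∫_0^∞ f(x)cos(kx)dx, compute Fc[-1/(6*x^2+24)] -pi*exp(-2*k)/24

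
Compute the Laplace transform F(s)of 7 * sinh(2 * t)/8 7/(4 * (s^2 - 4))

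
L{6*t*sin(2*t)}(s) 24*s/(s^2 + 4)^2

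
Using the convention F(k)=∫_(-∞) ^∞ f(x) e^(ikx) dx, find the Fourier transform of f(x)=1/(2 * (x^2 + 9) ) pi * exp(-3 * Abs(k) ) /6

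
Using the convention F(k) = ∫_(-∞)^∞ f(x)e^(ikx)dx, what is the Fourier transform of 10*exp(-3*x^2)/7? 10*sqrt(3)*sqrt(pi)*exp(-k^2/12)/21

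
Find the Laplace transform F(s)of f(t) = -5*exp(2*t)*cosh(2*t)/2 5*(2 - s)/(2*s*(s - 4))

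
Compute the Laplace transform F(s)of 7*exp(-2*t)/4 7/(4*(s+2))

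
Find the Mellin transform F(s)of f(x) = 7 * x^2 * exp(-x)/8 7 * gamma(s + 2)/8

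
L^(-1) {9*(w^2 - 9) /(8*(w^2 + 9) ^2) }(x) 9*x*cos(3*x) /8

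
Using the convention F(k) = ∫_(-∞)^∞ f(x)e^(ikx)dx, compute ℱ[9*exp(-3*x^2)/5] 3*sqrt(3)*sqrt(pi)*exp(-k^2/12)/5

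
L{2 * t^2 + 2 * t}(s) 4/s^3 + 2/s^2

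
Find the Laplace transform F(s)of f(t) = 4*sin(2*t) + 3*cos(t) 3*s/(s^2 + 1) + 8/(s^2 + 4)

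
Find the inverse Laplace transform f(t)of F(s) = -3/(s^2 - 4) -3 * sinh(2 * t)/2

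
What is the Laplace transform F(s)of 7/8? 7/(8*s)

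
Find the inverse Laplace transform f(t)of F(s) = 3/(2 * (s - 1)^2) 3 * t * exp(t)/2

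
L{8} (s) 8/s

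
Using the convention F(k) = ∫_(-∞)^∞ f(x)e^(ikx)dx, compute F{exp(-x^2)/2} sqrt(pi)*exp(-k^2/4)/2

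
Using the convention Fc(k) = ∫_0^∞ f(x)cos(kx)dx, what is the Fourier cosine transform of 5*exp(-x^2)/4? 5*sqrt(pi)*exp(-k^2/4)/8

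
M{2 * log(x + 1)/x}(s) -2 * pi * csc(pi * s)/(s - 1)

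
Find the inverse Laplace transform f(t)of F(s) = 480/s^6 4*t^5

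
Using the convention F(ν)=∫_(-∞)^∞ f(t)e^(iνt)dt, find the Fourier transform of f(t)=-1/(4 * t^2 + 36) -pi * exp(-3 * Abs(ν))/12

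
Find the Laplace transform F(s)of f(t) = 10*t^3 60/s^4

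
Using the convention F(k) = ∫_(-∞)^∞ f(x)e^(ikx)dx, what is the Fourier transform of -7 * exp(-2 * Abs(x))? -28/(k^2 + 4)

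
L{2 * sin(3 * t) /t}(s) 2 * atan(3/s) 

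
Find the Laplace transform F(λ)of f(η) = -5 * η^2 -10/λ^3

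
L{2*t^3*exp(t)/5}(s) 12/(5*(s - 1)^4)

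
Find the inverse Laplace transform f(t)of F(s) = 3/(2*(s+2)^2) 3*t*exp(-2*t)/2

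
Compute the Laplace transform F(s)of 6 6/s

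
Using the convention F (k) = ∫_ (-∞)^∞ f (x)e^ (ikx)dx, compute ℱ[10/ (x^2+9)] 10*pi*exp (-3*Abs (k))/3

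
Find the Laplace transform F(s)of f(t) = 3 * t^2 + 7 7/s + 6/s^3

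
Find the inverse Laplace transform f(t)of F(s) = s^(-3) t^2/2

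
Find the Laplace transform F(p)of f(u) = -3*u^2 -6/p^3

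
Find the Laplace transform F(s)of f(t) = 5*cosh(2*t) 5*s/(s^2 - 4)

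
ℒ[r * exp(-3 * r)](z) (z + 3)^(-2)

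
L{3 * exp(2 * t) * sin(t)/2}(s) 3/(2 * ((s - 2)^2 + 1))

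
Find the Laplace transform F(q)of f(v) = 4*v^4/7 96/(7*q^5)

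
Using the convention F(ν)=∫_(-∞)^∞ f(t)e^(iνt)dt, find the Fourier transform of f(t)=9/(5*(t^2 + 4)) 9*pi*exp(-2*Abs(ν))/10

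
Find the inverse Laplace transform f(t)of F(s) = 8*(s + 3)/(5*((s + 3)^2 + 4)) 8*exp(-3*t)*cos(2*t)/5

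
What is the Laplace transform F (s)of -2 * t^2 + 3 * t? 3/s^2 - 4/s^3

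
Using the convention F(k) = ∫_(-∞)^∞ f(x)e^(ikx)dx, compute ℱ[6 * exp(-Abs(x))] 12/(k^2 + 1)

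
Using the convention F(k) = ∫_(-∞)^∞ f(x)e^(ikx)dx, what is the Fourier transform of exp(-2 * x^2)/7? sqrt(2) * sqrt(pi) * exp(-k^2/8)/14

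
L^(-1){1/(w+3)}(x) exp(-3*x)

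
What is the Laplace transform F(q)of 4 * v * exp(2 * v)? 4/(q - 2)^2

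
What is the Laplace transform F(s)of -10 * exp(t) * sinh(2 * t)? -20/((s - 1)^2 - 4)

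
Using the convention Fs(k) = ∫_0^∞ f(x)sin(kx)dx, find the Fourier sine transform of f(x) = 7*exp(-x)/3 7*k/(3*(k^2 + 1))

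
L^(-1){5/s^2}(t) 5 * t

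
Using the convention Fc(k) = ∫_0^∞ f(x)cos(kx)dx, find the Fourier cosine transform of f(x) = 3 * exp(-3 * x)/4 9/(4 * (k^2 + 9))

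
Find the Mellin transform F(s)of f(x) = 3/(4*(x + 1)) 3*pi*csc(pi*s)/4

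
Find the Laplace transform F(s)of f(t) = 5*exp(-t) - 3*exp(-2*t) 5/(s + 1) - 3/(s + 2)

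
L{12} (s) 12/s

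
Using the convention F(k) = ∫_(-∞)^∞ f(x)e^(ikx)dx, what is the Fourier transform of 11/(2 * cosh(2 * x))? 11 * pi/(4 * cosh(pi * k/4))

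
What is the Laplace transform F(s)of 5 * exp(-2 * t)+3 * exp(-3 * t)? 5/(s+2)+3/(s+3)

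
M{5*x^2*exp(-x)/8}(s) 5*gamma(s + 2)/8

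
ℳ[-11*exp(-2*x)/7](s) -11*gamma(s)/(7*2^s)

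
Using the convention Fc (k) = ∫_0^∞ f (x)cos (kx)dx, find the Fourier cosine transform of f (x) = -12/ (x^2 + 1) -6 * pi * exp (-k)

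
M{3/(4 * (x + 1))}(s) 3 * pi * csc(pi * s)/4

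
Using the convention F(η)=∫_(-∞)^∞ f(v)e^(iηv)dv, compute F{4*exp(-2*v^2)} 2*sqrt(2)*sqrt(pi)*exp(-η^2/8)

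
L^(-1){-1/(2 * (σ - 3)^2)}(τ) -τ * exp(3 * τ)/2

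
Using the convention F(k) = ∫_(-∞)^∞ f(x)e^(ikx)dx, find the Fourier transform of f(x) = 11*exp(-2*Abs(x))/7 44/(7*(k^2 + 4))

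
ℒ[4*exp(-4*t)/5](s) 4/(5*(s + 4))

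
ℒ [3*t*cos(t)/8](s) 3*(s^2 - 1)/(8*(s^2 + 1)^2)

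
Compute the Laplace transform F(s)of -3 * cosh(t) -3 * s/(s^2 - 1)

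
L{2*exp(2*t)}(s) 2/(s - 2)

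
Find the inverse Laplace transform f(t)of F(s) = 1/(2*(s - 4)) exp(4*t)/2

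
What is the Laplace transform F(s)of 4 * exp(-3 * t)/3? 4/(3 * (s + 3))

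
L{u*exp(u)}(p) (p - 1)^(-2)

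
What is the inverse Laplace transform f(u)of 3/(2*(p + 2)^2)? 3*u*exp(-2*u)/2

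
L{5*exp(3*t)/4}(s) 5/(4*(s - 3))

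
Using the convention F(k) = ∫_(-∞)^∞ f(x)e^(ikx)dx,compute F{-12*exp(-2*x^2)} -6*sqrt(2)*sqrt(pi)*exp(-k^2/8)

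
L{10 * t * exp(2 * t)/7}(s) 10/(7 * (s - 2)^2)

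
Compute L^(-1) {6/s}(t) 6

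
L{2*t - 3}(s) 2/s^2 - 3/s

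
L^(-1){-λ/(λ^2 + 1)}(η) -cos(η)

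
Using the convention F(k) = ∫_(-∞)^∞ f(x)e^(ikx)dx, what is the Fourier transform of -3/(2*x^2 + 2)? -3*pi*exp(-Abs(k))/2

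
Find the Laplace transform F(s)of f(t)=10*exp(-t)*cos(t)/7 10*(s + 1)/(7*((s + 1)^2 + 1))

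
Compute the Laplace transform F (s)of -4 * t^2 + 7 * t 7/s^2-8/s^3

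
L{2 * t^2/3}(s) 4/(3 * s^3)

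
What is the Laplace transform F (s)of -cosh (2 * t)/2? -s/ (2 * s^2 - 8)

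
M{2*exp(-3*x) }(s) 2*gamma(s) /3^s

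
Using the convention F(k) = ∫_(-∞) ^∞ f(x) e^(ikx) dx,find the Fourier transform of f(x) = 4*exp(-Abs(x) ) 8/(k^2+1) 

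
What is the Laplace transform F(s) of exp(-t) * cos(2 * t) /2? (s + 1) /(2 * ((s + 1) ^2 + 4) ) 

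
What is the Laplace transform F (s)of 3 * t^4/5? 72/ (5 * s^5)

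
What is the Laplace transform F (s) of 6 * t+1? 6/s^2+1/s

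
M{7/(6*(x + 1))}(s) 7*pi*csc(pi*s)/6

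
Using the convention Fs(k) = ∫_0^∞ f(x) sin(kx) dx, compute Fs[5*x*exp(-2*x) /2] 10*k/(k^2+4) ^2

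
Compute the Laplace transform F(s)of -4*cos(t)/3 -4*s/(3*s^2+3)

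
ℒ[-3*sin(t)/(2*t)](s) -3*atan(1/s)/2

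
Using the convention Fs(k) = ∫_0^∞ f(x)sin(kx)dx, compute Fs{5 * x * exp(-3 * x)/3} 10 * k/(k^2 + 9)^2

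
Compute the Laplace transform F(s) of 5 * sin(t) 5/(s^2 + 1) 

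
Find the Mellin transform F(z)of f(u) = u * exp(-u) gamma(z + 1)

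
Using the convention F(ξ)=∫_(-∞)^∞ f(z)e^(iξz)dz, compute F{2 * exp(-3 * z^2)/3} 2 * sqrt(3) * sqrt(pi) * exp(-ξ^2/12)/9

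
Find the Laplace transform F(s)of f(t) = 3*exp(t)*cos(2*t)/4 3*(s - 1)/(4*((s - 1)^2 + 4))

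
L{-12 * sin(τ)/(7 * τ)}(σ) -12 * atan(1/σ)/7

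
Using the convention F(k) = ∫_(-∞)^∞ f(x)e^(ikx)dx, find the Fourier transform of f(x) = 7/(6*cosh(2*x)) 7*pi/(12*cosh(pi*k/4))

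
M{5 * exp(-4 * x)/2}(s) 5 * gamma(s)/(2 * 2^(2 * s))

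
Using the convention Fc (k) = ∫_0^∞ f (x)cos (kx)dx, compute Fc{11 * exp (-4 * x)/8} 11/ (2 * (k^2 + 16))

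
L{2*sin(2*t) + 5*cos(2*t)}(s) 4/(s^2 + 4) + 5*s/(s^2 + 4)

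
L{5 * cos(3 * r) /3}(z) 5 * z/(3 * (z^2 + 9) ) 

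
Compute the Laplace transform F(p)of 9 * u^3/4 27/(2 * p^4)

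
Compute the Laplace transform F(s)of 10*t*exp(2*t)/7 10/(7*(s - 2)^2)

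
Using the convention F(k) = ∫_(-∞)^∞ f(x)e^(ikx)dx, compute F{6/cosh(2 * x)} 3 * pi/cosh(pi * k/4)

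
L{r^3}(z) 6/z^4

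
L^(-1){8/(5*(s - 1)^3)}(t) 4*t^2*exp(t)/5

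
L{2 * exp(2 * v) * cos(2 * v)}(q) 2 * (q - 2)/((q - 2)^2 + 4)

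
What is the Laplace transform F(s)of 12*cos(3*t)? 12*s/(s^2 + 9)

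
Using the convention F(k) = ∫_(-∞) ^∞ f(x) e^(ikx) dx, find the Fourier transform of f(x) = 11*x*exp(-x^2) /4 11*I*sqrt(pi)*k*exp(-k^2/4) /8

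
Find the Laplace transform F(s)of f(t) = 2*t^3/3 4/s^4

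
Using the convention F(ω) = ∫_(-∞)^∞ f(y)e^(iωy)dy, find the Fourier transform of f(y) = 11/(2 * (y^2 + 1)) 11 * pi * exp(-Abs(ω))/2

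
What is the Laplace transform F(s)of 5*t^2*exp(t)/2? 5/(s - 1)^3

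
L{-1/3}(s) -1/(3 * s)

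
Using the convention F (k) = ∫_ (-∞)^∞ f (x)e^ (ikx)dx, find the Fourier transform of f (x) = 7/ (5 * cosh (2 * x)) 7 * pi/ (10 * cosh (pi * k/4))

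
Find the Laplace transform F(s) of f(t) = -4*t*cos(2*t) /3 4*(4 - s^2) /(3*(s^2 + 4) ^2) 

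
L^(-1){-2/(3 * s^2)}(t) -2 * t/3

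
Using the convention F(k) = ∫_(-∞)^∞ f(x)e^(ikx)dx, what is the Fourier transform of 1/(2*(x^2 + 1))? pi*exp(-Abs(k))/2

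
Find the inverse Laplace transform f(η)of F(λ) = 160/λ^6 4 * η^5/3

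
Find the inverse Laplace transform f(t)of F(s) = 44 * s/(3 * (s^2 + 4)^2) 11 * t * sin(2 * t)/3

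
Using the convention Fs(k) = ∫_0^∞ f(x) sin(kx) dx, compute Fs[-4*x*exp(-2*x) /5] -16*k/(5*(k^2 + 4) ^2) 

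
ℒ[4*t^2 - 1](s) 8/s^3 - 1/s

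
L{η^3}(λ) 6/λ^4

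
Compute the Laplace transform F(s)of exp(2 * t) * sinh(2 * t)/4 1/(2 * s * (s - 4))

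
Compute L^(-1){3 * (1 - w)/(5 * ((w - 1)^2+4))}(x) -3 * exp(x) * cos(2 * x)/5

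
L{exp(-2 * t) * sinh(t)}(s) 1/((s + 2)^2 - 1)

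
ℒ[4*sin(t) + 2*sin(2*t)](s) 4/(s^2 + 1) + 4/(s^2 + 4)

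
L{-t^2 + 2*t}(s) 2/s^2 - 2/s^3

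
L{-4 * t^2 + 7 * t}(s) 7/s^2 - 8/s^3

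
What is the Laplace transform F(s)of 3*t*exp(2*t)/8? 3/(8*(s - 2)^2)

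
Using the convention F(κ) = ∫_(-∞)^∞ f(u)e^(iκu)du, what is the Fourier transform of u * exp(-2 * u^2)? sqrt(2) * I * sqrt(pi) * κ * exp(-κ^2/8)/8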